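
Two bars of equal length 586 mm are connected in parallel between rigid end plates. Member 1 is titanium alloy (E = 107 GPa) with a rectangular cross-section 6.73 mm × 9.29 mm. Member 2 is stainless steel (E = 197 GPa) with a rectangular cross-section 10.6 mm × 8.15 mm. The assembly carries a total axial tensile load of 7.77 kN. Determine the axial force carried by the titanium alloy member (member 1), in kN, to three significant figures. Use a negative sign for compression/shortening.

A_1 = 62.52 mm².
A_2 = 86.39 mm².
Equal strain + equilibrium ⇒ each member carries load in proportion to AE: A₁E₁ = 6690000 N, A₂E₂ = 17020000 N, ΣAE = 23710000 N.
F₁ = P·A₁E₁/ΣAE = 7770·6690000/23710000 = 2192 N.

2.19 kN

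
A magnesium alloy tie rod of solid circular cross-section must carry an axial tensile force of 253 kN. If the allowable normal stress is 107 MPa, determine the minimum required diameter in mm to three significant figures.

Required area A ≥ P/σ_allow = 253000/107 = 2364 mm².
For a solid circular section, d ≥ √(4A/π) = 54.87 mm.

54.9 mm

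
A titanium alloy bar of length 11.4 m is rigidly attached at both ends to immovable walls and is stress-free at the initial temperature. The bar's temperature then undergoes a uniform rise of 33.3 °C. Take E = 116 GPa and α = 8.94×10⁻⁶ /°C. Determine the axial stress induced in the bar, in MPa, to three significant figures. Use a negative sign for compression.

-34.5 MPa

Free thermal expansion αLΔT = 8.94e-6 · 11400 · 33.3 = 3.394 mm.
The walls impose strain ε = −(3.394)/11400 = -2.9770e-04; σ = Eε = 116000 · -2.9770e-04 = -34.53 MPa.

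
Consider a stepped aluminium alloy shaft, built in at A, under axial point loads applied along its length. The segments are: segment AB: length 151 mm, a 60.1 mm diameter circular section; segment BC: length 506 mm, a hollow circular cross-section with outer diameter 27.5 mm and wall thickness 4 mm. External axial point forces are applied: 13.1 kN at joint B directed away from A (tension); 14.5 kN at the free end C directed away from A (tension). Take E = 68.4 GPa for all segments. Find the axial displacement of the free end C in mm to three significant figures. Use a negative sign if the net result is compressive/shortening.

Internal axial forces (sectioning from the free end, tension +): N_BC = 14.5 kN, N_AB = 27.6 kN.
A_AB = 2837 mm².
A_BC = 295.3 mm².
δ_AB = 27600·151/(2837·68400) = 0.02148 mm
δ_BC = 14500·506/(295.3·68400) = 0.3632 mm
δ = Σδ_i = 0.3847 mm.

0.385 mm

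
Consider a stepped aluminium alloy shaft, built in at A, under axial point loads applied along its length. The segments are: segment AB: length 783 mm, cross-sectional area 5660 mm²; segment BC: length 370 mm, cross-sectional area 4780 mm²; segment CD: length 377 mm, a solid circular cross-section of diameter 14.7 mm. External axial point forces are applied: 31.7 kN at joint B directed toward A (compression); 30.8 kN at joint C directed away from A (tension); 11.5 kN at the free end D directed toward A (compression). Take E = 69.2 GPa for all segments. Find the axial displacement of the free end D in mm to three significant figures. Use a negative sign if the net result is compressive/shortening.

Internal axial forces (sectioning from the free end, tension +): N_CD = -11.5 kN, N_BC = 19.3 kN, N_AB = -12.4 kN.
A_CD = 169.7 mm².
δ_AB = -12400·783/(5660·69200) = -0.02479 mm
δ_BC = 19300·370/(4780·69200) = 0.02159 mm
δ_CD = -11500·377/(169.7·69200) = -0.3692 mm
δ = Σδ_i = -0.3724 mm.

-0.372 mm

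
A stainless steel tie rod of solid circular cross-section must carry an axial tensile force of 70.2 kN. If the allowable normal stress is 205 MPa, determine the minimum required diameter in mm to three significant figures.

Required area A ≥ P/σ_allow = 70200/205 = 342.4 mm².
For a solid circular section, d ≥ √(4A/π) = 20.88 mm.

20.9 mm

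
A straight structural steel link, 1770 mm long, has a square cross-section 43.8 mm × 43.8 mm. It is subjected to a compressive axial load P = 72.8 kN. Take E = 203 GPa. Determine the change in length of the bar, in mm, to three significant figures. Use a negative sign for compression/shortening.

A = 1918 mm².
δ_mech = NL/(AE) = -72800·1770/(1918·203000) = -0.3309 mm.

-0.331 mm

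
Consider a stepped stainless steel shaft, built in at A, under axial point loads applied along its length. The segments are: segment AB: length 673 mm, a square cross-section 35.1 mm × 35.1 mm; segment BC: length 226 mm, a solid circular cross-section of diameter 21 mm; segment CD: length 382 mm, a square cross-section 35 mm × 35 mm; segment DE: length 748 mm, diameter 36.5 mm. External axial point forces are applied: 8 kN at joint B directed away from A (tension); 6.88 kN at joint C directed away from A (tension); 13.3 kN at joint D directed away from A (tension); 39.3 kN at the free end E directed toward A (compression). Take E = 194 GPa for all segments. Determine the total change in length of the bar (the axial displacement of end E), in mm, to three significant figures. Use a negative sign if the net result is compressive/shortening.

-0.282 mm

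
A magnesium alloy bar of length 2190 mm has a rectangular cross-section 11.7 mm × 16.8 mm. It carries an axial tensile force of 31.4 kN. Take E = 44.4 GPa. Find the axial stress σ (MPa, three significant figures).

160 MPa

A = 196.6 mm².
σ = N/A = 31400/196.6 = 159.7 MPa.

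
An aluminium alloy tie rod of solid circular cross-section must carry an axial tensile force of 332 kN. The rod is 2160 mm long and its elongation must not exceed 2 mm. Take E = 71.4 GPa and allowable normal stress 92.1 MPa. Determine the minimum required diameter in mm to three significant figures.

Required area A ≥ P/σ_allow = 332000/92.1 = 3605 mm².
For a solid circular section, d ≥ √(4A/π) = 67.75 mm.
Elongation limit: A ≥ PL/(Eδ_allow) = 332000·2160/(71400·2) = 5022 mm² ⇒ d ≥ 79.96 mm.
The elongation limit governs.

80.0 mm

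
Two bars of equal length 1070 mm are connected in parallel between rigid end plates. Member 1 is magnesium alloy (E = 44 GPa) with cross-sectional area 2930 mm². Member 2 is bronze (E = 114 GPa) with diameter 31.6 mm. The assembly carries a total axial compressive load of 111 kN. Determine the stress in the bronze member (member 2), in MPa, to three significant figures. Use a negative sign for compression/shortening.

A_2 = 784.3 mm².
Equal strain + equilibrium ⇒ each member carries load in proportion to AE: A₁E₁ = 128900000 N, A₂E₂ = 89410000 N, ΣAE = 218300000 N.
σ₂ = P·E₂/ΣAE = -111000·114000/218300000 = -57.96 MPa.

-58.0 MPa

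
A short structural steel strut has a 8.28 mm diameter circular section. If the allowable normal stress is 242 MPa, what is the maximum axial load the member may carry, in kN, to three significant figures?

13.0 kN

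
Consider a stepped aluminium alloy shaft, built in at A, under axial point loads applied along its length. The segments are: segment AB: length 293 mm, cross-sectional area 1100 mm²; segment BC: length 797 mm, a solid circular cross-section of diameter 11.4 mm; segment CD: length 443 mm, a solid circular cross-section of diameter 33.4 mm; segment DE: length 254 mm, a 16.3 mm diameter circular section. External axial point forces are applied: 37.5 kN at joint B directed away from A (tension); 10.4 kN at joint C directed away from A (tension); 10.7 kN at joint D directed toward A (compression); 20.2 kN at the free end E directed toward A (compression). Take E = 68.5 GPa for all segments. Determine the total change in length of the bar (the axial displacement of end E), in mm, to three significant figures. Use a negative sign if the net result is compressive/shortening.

-2.86 mm

Internal axial forces (sectioning from the free end, tension +): N_DE = -20.2 kN, N_CD = -30.9 kN, N_BC = -20.5 kN, N_AB = 17 kN.
A_BC = 102.1 mm².
A_CD = 876.2 mm².
A_DE = 208.7 mm².
δ_AB = 17000·293/(1100·68500) = 0.0661 mm
δ_BC = -20500·797/(102.1·68500) = -2.337 mm
δ_CD = -30900·443/(876.2·68500) = -0.2281 mm
δ_DE = -20200·254/(208.7·68500) = -0.3589 mm
δ = Σδ_i = -2.858 mm.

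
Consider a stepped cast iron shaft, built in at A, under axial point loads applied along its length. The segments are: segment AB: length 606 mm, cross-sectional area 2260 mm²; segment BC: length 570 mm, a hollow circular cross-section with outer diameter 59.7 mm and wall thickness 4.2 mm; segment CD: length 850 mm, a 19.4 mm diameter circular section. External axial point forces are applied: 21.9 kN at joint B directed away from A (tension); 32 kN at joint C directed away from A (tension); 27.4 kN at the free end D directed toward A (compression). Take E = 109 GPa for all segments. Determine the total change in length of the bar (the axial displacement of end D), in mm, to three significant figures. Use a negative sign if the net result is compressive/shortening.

Internal axial forces (sectioning from the free end, tension +): N_CD = -27.4 kN, N_BC = 4.6 kN, N_AB = 26.5 kN.
A_BC = 732.3 mm².
A_CD = 295.6 mm².
δ_AB = 26500·606/(2260·109000) = 0.06519 mm
δ_BC = 4600·570/(732.3·109000) = 0.03285 mm
δ_CD = -27400·850/(295.6·109000) = -0.7229 mm
δ = Σδ_i = -0.6248 mm.

-0.625 mm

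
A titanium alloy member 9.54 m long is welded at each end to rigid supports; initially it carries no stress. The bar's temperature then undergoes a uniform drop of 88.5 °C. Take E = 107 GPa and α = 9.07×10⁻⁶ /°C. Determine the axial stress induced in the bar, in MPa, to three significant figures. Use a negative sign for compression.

Free thermal expansion αLΔT = 9.07e-6 · 9540 · -88.5 = -7.658 mm.
The walls impose strain ε = −(-7.658)/9540 = 8.0269e-04; σ = Eε = 107000 · 8.0269e-04 = 85.89 MPa.

85.9 MPa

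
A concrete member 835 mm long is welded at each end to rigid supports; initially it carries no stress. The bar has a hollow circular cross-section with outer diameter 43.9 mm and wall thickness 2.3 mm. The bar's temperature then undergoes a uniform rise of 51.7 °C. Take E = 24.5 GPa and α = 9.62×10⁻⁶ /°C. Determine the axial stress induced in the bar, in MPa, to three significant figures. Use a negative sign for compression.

-12.2 MPa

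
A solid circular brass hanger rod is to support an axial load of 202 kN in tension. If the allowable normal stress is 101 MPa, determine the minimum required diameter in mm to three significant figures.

Required area A ≥ P/σ_allow = 202000/101 = 2000 mm².
For a solid circular section, d ≥ √(4A/π) = 50.46 mm.

50.5 mm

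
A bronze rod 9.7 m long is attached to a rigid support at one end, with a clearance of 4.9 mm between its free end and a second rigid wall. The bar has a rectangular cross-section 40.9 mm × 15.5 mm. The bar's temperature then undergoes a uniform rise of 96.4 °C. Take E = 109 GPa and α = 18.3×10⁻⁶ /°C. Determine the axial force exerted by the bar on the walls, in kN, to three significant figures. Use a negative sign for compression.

Free thermal expansion αLΔT = 18.3e-6 · 9700 · 96.4 = 17.11 mm.
The walls engage after the gap closes; constrained expansion = 17.11 − 4.9 = 12.21 mm.
The walls impose strain ε = −(12.21)/9700 = -1.2590e-03; σ = Eε = 109000 · -1.2590e-03 = -137.2 MPa.
Wall reaction R = σ·A = -137.2·633.9 = -87000 N = -87 kN.

-87.0 kN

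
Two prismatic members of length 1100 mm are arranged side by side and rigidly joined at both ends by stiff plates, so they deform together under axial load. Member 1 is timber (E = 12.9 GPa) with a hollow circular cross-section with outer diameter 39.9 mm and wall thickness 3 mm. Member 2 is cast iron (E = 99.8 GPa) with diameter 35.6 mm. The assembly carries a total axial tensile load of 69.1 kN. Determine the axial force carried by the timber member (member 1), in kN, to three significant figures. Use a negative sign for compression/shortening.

2.99 kN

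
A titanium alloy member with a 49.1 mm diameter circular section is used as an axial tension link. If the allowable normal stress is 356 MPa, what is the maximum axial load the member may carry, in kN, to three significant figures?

A = 1893 mm².
P_max = σ_allow · A = 356 · 1893 = 674100 N = 674.1 kN.

674 kN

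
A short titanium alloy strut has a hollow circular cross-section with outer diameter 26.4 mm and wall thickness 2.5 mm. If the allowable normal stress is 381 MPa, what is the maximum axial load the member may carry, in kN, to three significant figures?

A = 187.7 mm².
P_max = σ_allow · A = 381 · 187.7 = 71520 N = 71.52 kN.

71.5 kN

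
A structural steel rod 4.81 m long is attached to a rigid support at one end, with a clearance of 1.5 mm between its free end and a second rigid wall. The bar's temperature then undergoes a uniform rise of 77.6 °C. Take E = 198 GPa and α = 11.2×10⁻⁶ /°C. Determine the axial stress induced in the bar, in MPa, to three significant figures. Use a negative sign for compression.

-110 MPa

Free thermal expansion αLΔT = 11.2e-6 · 4810 · 77.6 = 4.18 mm.
The walls engage after the gap closes; constrained expansion = 4.18 − 1.5 = 2.68 mm.
The walls impose strain ε = −(2.68)/4810 = -5.5727e-04; σ = Eε = 198000 · -5.5727e-04 = -110.3 MPa.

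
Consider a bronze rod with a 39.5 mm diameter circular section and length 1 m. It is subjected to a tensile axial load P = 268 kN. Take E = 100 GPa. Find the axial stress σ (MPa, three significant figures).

A = 1225 mm².
σ = N/A = 268000/1225 = 218.7 MPa.

219 MPa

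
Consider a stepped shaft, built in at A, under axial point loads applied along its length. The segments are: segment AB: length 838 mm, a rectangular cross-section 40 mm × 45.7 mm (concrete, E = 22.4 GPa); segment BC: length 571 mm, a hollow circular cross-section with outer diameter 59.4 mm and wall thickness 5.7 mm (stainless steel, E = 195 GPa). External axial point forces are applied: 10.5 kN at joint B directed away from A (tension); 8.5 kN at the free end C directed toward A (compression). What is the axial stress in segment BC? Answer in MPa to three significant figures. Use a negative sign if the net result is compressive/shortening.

Internal axial forces (sectioning from the free end, tension +): N_BC = -8.5 kN, N_AB = 2 kN.
A_BC = 961.6 mm².
σ_BC = N_BC/A_BC = -8500/961.6 = -8.839 MPa.

-8.84 MPa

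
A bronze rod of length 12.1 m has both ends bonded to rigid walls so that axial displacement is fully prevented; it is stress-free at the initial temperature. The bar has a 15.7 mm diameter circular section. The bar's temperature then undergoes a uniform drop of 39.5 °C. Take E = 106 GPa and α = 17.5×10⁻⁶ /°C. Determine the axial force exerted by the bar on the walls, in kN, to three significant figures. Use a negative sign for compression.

14.2 kN

Free thermal expansion αLΔT = 17.5e-6 · 12100 · -39.5 = -8.364 mm.
The walls impose strain ε = −(-8.364)/12100 = 6.9125e-04; σ = Eε = 106000 · 6.9125e-04 = 73.27 MPa.
Wall reaction R = σ·A = 73.27·193.6 = 14190 N = 14.19 kN.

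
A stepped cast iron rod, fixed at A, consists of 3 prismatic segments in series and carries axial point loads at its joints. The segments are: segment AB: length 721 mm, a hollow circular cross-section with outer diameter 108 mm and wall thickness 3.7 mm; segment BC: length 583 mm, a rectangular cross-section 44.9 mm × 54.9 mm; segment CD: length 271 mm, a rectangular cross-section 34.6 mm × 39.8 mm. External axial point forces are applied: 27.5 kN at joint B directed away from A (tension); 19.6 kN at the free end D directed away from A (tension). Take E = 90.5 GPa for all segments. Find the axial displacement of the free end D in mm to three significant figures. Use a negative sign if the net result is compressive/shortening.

0.403 mm

Internal axial forces (sectioning from the free end, tension +): N_CD = 19.6 kN, N_BC = 19.6 kN, N_AB = 47.1 kN.
A_AB = 1212 mm².
A_BC = 2465 mm².
A_CD = 1377 mm².
δ_AB = 47100·721/(1212·90500) = 0.3095 mm
δ_BC = 19600·583/(2465·90500) = 0.05122 mm
δ_CD = 19600·271/(1377·90500) = 0.04262 mm
δ = Σδ_i = 0.4034 mm.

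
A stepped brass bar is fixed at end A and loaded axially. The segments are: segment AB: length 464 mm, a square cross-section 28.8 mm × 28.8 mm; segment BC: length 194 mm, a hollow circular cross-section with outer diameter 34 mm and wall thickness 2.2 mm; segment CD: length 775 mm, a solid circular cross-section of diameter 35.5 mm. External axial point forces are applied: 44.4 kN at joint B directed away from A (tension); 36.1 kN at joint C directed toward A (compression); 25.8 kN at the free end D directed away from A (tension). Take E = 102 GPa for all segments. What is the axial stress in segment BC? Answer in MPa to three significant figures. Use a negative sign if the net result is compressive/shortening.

-46.9 MPa

Internal axial forces (sectioning from the free end, tension +): N_CD = 25.8 kN, N_BC = -10.3 kN, N_AB = 34.1 kN.
A_BC = 219.8 mm².
σ_BC = N_BC/A_BC = -10300/219.8 = -46.86 MPa.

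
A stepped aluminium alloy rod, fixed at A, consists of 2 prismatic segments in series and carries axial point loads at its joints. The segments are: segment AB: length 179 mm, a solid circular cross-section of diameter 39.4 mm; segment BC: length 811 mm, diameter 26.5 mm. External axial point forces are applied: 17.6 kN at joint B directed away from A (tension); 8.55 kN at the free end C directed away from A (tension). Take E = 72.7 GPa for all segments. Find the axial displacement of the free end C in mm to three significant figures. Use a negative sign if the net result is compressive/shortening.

0.226 mm

Internal axial forces (sectioning from the free end, tension +): N_BC = 8.55 kN, N_AB = 26.15 kN.
A_AB = 1219 mm².
A_BC = 551.5 mm².
δ_AB = 26150·179/(1219·72700) = 0.05281 mm
δ_BC = 8550·811/(551.5·72700) = 0.1729 mm
δ = Σδ_i = 0.2257 mm.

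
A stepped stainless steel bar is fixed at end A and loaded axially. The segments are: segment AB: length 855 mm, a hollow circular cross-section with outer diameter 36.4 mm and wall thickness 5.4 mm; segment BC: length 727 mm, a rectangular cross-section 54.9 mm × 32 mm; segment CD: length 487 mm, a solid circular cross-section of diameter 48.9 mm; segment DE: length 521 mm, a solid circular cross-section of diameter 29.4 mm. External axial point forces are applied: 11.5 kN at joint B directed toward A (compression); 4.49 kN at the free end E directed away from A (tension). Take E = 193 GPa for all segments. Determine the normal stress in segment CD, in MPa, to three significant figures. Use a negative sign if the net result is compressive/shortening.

Internal axial forces (sectioning from the free end, tension +): N_DE = 4.49 kN, N_CD = 4.49 kN, N_BC = 4.49 kN, N_AB = -7.01 kN.
A_CD = 1878 mm².
σ_CD = N_CD/A_CD = 4490/1878 = 2.391 MPa.

2.39 MPa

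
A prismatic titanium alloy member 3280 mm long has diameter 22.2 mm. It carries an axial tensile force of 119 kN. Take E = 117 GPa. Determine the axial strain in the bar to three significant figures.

0.00263

A = 387.1 mm².
σ = N/A = 307.4 MPa; ε = σ/E = 307.4/117000 = 2.628e-03.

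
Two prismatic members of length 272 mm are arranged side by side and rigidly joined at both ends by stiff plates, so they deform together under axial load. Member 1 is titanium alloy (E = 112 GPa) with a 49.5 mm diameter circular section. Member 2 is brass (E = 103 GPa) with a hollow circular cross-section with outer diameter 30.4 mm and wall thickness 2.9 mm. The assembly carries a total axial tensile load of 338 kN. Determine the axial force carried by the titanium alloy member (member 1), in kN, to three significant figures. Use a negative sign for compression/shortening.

302 kN

A_1 = 1924 mm².
A_2 = 250.5 mm².
Equal strain + equilibrium ⇒ each member carries load in proportion to AE: A₁E₁ = 215500000 N, A₂E₂ = 25810000 N, ΣAE = 241300000 N.
F₁ = P·A₁E₁/ΣAE = 338000·215500000/241300000 = 301900 N.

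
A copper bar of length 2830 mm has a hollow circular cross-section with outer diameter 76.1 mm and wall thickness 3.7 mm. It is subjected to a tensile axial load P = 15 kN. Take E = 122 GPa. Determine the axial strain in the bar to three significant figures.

A = 841.6 mm².
σ = N/A = 17.82 MPa; ε = σ/E = 17.82/122000 = 1.461e-04.

1.46e-04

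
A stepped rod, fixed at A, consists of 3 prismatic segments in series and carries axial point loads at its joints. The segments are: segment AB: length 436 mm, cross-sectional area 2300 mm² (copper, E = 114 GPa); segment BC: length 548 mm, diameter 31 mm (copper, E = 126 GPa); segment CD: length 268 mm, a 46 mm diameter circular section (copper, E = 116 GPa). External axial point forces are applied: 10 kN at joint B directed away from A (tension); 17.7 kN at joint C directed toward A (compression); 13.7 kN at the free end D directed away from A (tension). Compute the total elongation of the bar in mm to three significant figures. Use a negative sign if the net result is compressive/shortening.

0.00597 mm

Internal axial forces (sectioning from the free end, tension +): N_CD = 13.7 kN, N_BC = -4 kN, N_AB = 6 kN.
A_BC = 754.8 mm².
A_CD = 1662 mm².
δ_AB = 6000·436/(2300·114000) = 0.009977 mm
δ_BC = -4000·548/(754.8·126000) = -0.02305 mm
δ_CD = 13700·268/(1662·116000) = 0.01905 mm
δ = Σδ_i = 0.005973 mm.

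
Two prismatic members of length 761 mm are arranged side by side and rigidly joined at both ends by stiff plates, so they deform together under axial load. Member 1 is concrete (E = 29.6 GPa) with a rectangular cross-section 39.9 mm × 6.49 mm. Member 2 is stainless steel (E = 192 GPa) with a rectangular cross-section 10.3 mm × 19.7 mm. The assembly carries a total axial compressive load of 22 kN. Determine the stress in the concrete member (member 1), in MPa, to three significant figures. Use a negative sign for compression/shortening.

-14.0 MPa

A_1 = 259 mm².
A_2 = 202.9 mm².
Equal strain + equilibrium ⇒ each member carries load in proportion to AE: A₁E₁ = 7665000 N, A₂E₂ = 38960000 N, ΣAE = 46620000 N.
σ₁ = P·E₁/ΣAE = -22000·29600/46620000 = -13.97 MPa.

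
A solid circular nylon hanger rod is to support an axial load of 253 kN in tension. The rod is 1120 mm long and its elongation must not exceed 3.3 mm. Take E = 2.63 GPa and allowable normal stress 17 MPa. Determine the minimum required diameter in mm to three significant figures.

204 mm

Required area A ≥ P/σ_allow = 253000/17 = 14880 mm².
For a solid circular section, d ≥ √(4A/π) = 137.7 mm.
Elongation limit: A ≥ PL/(Eδ_allow) = 253000·1120/(2630·3.3) = 32650 mm² ⇒ d ≥ 203.9 mm.
The elongation limit governs.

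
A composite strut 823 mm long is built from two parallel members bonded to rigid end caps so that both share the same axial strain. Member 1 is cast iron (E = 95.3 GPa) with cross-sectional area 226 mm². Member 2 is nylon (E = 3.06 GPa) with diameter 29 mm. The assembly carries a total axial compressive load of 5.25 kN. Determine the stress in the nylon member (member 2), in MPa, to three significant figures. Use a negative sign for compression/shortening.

-0.682 MPa

A_2 = 660.5 mm².
Equal strain + equilibrium ⇒ each member carries load in proportion to AE: A₁E₁ = 21540000 N, A₂E₂ = 2021000 N, ΣAE = 23560000 N.
σ₂ = P·E₂/ΣAE = -5250·3060/23560000 = -0.6819 MPa.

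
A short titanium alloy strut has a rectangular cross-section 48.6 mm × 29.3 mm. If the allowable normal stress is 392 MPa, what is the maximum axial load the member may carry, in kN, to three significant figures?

558 kN

A = 1424 mm².
P_max = σ_allow · A = 392 · 1424 = 558200 N = 558.2 kN.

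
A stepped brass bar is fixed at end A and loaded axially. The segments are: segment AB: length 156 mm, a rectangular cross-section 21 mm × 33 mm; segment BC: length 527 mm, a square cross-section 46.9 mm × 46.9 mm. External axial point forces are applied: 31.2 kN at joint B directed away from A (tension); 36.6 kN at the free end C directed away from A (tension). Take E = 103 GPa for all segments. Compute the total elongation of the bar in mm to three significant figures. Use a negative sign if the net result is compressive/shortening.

0.233 mm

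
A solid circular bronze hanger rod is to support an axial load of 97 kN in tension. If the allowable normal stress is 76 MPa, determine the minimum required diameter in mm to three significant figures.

Required area A ≥ P/σ_allow = 97000/76 = 1276 mm².
For a solid circular section, d ≥ √(4A/π) = 40.31 mm.

40.3 mm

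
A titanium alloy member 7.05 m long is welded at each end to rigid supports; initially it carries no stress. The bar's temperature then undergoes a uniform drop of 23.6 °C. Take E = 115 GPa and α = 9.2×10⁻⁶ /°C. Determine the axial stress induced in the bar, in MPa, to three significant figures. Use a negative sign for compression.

25.0 MPa

Free thermal expansion αLΔT = 9.2e-6 · 7050 · -23.6 = -1.531 mm.
The walls impose strain ε = −(-1.531)/7050 = 2.1712e-04; σ = Eε = 115000 · 2.1712e-04 = 24.97 MPa.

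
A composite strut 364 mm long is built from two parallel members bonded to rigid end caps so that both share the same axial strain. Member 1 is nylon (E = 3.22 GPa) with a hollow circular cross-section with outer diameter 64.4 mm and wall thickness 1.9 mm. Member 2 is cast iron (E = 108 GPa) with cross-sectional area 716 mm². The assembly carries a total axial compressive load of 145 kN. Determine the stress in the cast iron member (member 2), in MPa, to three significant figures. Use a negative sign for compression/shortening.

A_1 = 373.1 mm².
Equal strain + equilibrium ⇒ each member carries load in proportion to AE: A₁E₁ = 1201000 N, A₂E₂ = 77330000 N, ΣAE = 78530000 N.
σ₂ = P·E₂/ΣAE = -145000·108000/78530000 = -199.4 MPa.

-199 MPa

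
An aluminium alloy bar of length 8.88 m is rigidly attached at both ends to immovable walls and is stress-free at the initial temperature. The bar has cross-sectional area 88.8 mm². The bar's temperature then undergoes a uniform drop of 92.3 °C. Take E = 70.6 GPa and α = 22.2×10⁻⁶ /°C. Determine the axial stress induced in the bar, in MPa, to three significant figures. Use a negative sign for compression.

Free thermal expansion αLΔT = 22.2e-6 · 8880 · -92.3 = -18.2 mm.
The walls impose strain ε = −(-18.2)/8880 = 2.0491e-03; σ = Eε = 70600 · 2.0491e-03 = 144.7 MPa.

145 MPa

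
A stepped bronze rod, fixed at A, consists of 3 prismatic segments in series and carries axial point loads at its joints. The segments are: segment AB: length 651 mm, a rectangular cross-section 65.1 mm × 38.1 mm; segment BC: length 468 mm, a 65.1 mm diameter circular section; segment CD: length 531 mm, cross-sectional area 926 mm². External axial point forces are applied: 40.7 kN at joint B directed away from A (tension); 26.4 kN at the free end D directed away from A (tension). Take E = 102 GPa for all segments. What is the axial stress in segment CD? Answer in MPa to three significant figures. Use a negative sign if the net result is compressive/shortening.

Internal axial forces (sectioning from the free end, tension +): N_CD = 26.4 kN, N_BC = 26.4 kN, N_AB = 67.1 kN.
σ_CD = N_CD/A_CD = 26400/926 = 28.51 MPa.

28.5 MPa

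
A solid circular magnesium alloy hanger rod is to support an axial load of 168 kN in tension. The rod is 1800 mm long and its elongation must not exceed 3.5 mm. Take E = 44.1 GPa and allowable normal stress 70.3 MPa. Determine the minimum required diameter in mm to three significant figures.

55.2 mm

Required area A ≥ P/σ_allow = 168000/70.3 = 2390 mm².
For a solid circular section, d ≥ √(4A/π) = 55.16 mm.
Elongation limit: A ≥ PL/(Eδ_allow) = 168000·1800/(44100·3.5) = 1959 mm² ⇒ d ≥ 49.95 mm.
The stress limit governs.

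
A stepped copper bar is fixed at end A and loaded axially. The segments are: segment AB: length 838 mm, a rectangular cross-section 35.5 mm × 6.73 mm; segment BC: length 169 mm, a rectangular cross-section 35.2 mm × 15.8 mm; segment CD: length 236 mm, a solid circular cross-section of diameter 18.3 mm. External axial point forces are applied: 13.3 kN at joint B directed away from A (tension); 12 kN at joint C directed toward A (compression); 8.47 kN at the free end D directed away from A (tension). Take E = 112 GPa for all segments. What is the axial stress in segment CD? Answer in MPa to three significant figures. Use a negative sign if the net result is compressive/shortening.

Internal axial forces (sectioning from the free end, tension +): N_CD = 8.47 kN, N_BC = -3.53 kN, N_AB = 9.77 kN.
A_CD = 263 mm².
σ_CD = N_CD/A_CD = 8470/263 = 32.2 MPa.

32.2 MPa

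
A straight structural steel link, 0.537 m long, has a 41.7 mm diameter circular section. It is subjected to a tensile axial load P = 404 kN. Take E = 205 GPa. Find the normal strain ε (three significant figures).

A = 1366 mm².
σ = N/A = 295.8 MPa; ε = σ/E = 295.8/205000 = 1.443e-03.

0.00144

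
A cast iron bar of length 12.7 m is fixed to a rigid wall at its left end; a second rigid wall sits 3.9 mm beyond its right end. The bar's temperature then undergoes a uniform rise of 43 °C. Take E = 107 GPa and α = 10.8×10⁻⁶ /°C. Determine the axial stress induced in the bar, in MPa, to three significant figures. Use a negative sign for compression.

-16.8 MPa

Free thermal expansion αLΔT = 10.8e-6 · 12700 · 43 = 5.898 mm.
The walls engage after the gap closes; constrained expansion = 5.898 − 3.9 = 1.998 mm.
The walls impose strain ε = −(1.998)/12700 = -1.5731e-04; σ = Eε = 107000 · -1.5731e-04 = -16.83 MPa.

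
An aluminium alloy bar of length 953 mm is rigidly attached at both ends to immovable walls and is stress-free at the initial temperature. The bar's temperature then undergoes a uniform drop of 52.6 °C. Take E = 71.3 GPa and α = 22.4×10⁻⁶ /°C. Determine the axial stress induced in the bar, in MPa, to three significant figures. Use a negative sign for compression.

Free thermal expansion αLΔT = 22.4e-6 · 953 · -52.6 = -1.123 mm.
The walls impose strain ε = −(-1.123)/953 = 1.1782e-03; σ = Eε = 71300 · 1.1782e-03 = 84.01 MPa.

84.0 MPa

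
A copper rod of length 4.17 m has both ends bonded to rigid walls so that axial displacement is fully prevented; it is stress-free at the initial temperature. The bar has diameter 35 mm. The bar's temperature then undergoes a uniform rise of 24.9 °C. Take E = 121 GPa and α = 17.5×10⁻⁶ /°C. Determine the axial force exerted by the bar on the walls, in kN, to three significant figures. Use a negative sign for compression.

Free thermal expansion αLΔT = 17.5e-6 · 4170 · 24.9 = 1.817 mm.
The walls impose strain ε = −(1.817)/4170 = -4.3575e-04; σ = Eε = 121000 · -4.3575e-04 = -52.73 MPa.
Wall reaction R = σ·A = -52.73·962.1 = -50730 N = -50.73 kN.

-50.7 kN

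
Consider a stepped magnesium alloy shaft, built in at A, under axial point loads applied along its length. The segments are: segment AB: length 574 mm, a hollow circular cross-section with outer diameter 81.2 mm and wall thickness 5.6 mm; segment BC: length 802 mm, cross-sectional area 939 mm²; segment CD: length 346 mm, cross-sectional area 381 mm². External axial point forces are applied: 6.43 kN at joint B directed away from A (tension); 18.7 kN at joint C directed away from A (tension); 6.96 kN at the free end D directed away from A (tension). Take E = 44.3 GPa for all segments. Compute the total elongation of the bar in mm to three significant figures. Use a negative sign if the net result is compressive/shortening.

Internal axial forces (sectioning from the free end, tension +): N_CD = 6.96 kN, N_BC = 25.66 kN, N_AB = 32.09 kN.
A_AB = 1330 mm².
δ_AB = 32090·574/(1330·44300) = 0.3126 mm
δ_BC = 25660·802/(939·44300) = 0.4947 mm
δ_CD = 6960·346/(381·44300) = 0.1427 mm
δ = Σδ_i = 0.95 mm.

0.950 mm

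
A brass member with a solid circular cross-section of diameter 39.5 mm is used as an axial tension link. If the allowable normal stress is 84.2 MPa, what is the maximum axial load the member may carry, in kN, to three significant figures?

A = 1225 mm².
P_max = σ_allow · A = 84.2 · 1225 = 103200 N = 103.2 kN.

103 kN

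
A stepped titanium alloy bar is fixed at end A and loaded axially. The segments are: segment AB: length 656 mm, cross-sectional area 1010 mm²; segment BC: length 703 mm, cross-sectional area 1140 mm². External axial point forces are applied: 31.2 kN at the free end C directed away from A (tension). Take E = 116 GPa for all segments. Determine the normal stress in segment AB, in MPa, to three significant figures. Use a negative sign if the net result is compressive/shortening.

Internal axial forces (sectioning from the free end, tension +): N_BC = 31.2 kN, N_AB = 31.2 kN.
σ_AB = N_AB/A_AB = 31200/1010 = 30.89 MPa.

30.9 MPa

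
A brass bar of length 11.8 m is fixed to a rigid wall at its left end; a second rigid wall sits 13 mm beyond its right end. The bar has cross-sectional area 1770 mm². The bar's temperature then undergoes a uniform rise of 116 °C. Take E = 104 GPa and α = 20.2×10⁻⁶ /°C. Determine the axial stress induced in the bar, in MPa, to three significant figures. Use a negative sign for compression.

-129 MPa

Free thermal expansion αLΔT = 20.2e-6 · 11800 · 116 = 27.65 mm.
The walls engage after the gap closes; constrained expansion = 27.65 − 13 = 14.65 mm.
The walls impose strain ε = −(14.65)/11800 = -1.2415e-03; σ = Eε = 104000 · -1.2415e-03 = -129.1 MPa.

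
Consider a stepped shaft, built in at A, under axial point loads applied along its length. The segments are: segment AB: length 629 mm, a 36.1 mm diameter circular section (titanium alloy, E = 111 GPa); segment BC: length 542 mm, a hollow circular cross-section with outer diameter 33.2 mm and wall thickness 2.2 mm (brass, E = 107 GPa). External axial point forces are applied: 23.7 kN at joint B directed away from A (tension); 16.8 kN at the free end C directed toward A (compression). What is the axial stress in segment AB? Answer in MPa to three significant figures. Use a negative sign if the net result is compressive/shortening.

6.74 MPa

Internal axial forces (sectioning from the free end, tension +): N_BC = -16.8 kN, N_AB = 6.9 kN.
A_AB = 1024 mm².
σ_AB = N_AB/A_AB = 6900/1024 = 6.741 MPa.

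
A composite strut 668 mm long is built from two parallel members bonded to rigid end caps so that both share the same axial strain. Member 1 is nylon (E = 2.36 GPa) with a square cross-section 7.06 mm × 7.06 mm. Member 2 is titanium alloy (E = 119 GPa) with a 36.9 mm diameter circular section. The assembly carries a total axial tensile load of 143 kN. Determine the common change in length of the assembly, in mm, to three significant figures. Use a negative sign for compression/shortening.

A_1 = 49.84 mm².
A_2 = 1069 mm².
Equal strain + equilibrium ⇒ each member carries load in proportion to AE: A₁E₁ = 117600 N, A₂E₂ = 127300000 N, ΣAE = 127400000 N.
δ = PL/ΣAE = 143000·668/127400000 = 0.7499 mm.

0.750 mm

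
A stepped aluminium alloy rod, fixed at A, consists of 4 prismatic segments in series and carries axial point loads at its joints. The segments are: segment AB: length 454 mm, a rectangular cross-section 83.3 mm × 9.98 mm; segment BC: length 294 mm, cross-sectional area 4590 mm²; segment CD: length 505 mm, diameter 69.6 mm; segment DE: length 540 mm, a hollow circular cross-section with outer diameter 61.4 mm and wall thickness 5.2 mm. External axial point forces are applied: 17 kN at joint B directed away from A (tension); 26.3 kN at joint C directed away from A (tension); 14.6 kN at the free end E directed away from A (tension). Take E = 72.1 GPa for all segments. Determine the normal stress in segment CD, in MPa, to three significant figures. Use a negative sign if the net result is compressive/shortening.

Internal axial forces (sectioning from the free end, tension +): N_DE = 14.6 kN, N_CD = 14.6 kN, N_BC = 40.9 kN, N_AB = 57.9 kN.
A_CD = 3805 mm².
σ_CD = N_CD/A_CD = 14600/3805 = 3.837 MPa.

3.84 MPa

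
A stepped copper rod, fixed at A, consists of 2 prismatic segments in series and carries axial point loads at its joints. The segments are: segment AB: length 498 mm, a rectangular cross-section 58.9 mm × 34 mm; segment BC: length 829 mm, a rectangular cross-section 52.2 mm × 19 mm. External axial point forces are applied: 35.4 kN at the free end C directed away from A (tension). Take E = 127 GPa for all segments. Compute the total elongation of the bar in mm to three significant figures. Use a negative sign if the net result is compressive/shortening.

0.302 mm

Internal axial forces (sectioning from the free end, tension +): N_BC = 35.4 kN, N_AB = 35.4 kN.
A_AB = 2003 mm².
A_BC = 991.8 mm².
δ_AB = 35400·498/(2003·127000) = 0.06932 mm
δ_BC = 35400·829/(991.8·127000) = 0.233 mm
δ = Σδ_i = 0.3023 mm.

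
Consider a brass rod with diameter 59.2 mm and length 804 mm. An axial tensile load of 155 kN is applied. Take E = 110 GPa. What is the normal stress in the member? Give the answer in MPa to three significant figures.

56.3 MPa

A = 2753 mm².
σ = N/A = 155000/2753 = 56.31 MPa.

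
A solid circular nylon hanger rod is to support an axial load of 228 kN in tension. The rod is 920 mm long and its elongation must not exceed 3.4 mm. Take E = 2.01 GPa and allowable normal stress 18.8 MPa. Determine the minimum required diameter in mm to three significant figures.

198 mm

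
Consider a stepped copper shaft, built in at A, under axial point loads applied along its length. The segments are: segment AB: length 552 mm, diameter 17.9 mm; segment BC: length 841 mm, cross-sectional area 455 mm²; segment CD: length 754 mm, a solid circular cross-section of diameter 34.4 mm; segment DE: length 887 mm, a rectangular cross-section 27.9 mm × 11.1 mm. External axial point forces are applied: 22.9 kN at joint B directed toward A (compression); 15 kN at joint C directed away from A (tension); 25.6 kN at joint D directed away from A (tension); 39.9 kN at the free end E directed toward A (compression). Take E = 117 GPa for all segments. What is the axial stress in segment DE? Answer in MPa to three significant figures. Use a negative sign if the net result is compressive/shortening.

-129 MPa

Internal axial forces (sectioning from the free end, tension +): N_DE = -39.9 kN, N_CD = -14.3 kN, N_BC = 0.7 kN, N_AB = -22.2 kN.
A_DE = 309.7 mm².
σ_DE = N_DE/A_DE = -39900/309.7 = -128.8 MPa.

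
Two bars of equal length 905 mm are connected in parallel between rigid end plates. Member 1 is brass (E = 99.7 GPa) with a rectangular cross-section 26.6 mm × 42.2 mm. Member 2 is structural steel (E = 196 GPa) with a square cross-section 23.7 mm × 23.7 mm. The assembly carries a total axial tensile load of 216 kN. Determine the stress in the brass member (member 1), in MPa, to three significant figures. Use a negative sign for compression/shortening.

A_1 = 1123 mm².
A_2 = 561.7 mm².
Equal strain + equilibrium ⇒ each member carries load in proportion to AE: A₁E₁ = 111900000 N, A₂E₂ = 110100000 N, ΣAE = 222000000 N.
σ₁ = P·E₁/ΣAE = 216000·99700/222000000 = 97 MPa.

97.0 MPa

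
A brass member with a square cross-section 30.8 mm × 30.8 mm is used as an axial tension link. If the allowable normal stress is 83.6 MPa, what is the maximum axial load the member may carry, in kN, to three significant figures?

79.3 kN

A = 948.6 mm².
P_max = σ_allow · A = 83.6 · 948.6 = 79310 N = 79.31 kN.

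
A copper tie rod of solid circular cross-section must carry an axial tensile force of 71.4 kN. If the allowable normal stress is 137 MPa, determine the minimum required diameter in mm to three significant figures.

Required area A ≥ P/σ_allow = 71400/137 = 521.2 mm².
For a solid circular section, d ≥ √(4A/π) = 25.76 mm.

25.8 mm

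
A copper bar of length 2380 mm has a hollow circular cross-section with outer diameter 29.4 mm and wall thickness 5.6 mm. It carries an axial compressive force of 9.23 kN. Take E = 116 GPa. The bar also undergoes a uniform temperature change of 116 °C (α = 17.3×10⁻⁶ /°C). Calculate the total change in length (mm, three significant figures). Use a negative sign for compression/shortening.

A = 418.7 mm².
δ_mech = NL/(AE) = -9230·2380/(418.7·116000) = -0.4523 mm.
δ_thermal = αLΔT = 17.3e-6·2380·116 = 4.776 mm.
δ = δ_mech + δ_thermal = 4.324 mm.

4.32 mm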